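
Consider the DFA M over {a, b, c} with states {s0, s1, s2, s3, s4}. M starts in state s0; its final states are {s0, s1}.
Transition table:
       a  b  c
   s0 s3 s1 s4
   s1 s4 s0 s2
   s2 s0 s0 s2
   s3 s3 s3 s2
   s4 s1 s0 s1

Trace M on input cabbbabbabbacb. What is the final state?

s0 --c--> s4
s4 --a--> s1
s1 --b--> s0
s0 --b--> s1
s1 --b--> s0
s0 --a--> s3
s3 --b--> s3
s3 --b--> s3
s3 --a--> s3
s3 --b--> s3
s3 --b--> s3
s3 --a--> s3
s3 --c--> s2
s2 --b--> s0

s0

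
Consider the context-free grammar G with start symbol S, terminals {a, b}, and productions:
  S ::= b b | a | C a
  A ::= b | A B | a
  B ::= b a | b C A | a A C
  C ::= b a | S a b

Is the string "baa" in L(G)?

S ⇒ Ca ⇒ baa

yes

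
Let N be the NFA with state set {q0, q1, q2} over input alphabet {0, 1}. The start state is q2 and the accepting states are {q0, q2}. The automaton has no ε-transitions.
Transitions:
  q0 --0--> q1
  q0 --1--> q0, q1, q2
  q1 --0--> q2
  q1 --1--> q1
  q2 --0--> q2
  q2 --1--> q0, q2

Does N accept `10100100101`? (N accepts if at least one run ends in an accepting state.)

accepted

Start: {q2}
read 1: {q0, q2}
read 0: {q1, q2}
read 1: {q0, q1, q2}
read 0: {q1, q2}
read 0: {q2}
read 1: {q0, q2}
read 0: {q1, q2}
read 0: {q2}
read 1: {q0, q2}
read 0: {q1, q2}
read 1: {q0, q1, q2}
Reachable ∩ accepting = {q0, q2} — nonempty.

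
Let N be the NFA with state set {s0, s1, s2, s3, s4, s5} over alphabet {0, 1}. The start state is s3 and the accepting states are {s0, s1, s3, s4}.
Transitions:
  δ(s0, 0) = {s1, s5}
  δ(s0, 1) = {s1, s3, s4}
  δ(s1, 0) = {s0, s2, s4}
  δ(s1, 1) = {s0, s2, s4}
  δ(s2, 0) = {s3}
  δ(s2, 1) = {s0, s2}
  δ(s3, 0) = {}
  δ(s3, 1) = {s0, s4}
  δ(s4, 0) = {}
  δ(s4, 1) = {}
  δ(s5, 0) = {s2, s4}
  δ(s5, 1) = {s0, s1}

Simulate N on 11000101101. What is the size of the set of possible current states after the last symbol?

5

Start: {s3}
read 1: {s0, s4}
read 1: {s1, s3, s4}
read 0: {s0, s2, s4}
read 0: {s1, s3, s5}
read 0: {s0, s2, s4}
read 1: {s0, s1, s2, s3, s4}
read 0: {s0, s1, s2, s3, s4, s5}
read 1: {s0, s1, s2, s3, s4}
read 1: {s0, s1, s2, s3, s4}
read 0: {s0, s1, s2, s3, s4, s5}
read 1: {s0, s1, s2, s3, s4}
Final reachable set {s0, s1, s2, s3, s4} has 5 states.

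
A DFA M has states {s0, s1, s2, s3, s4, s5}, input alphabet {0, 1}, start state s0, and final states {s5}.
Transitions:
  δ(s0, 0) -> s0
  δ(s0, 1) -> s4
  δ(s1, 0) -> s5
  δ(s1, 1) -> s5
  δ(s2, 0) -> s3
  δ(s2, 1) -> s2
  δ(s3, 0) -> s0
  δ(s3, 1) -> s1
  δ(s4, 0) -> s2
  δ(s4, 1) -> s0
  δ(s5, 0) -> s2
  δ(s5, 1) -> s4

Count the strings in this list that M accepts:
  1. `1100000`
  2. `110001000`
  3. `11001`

0

`1100000`: rejected
`110001000`: rejected
`11001`: rejected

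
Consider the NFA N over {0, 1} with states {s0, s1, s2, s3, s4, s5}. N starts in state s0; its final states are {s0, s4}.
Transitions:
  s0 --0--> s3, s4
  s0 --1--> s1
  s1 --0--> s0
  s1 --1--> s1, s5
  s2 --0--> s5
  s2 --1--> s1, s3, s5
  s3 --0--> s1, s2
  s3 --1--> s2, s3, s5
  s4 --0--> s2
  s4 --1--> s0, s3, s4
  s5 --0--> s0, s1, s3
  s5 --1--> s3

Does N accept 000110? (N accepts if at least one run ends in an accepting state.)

accepted

Start: {s0}
read 0: {s3, s4}
read 0: {s1, s2}
read 0: {s0, s5}
read 1: {s1, s3}
read 1: {s1, s2, s3, s5}
read 0: {s0, s1, s2, s3, s5}
Reachable ∩ accepting = {s0} — nonempty.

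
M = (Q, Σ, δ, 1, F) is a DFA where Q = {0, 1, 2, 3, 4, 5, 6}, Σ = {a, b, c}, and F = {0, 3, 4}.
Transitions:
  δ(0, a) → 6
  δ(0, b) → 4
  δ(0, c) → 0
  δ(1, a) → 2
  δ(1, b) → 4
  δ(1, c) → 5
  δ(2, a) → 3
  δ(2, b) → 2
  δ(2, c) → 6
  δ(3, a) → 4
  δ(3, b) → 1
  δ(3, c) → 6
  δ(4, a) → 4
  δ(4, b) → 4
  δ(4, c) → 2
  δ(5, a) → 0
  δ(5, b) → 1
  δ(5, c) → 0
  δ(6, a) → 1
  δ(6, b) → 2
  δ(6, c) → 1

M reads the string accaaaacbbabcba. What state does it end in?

1 --a--> 2
2 --c--> 6
6 --c--> 1
1 --a--> 2
2 --a--> 3
3 --a--> 4
4 --a--> 4
4 --c--> 2
2 --b--> 2
2 --b--> 2
2 --a--> 3
3 --b--> 1
1 --c--> 5
5 --b--> 1
1 --a--> 2

2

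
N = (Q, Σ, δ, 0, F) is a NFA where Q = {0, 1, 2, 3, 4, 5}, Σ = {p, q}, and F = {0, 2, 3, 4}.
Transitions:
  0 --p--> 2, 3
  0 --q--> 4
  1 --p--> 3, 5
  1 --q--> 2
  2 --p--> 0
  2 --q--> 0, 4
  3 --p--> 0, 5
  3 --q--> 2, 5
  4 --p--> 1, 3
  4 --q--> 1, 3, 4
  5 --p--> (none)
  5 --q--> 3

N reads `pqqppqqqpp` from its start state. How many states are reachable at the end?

4

Start: {0}
read p: {2, 3}
read q: {0, 2, 4, 5}
read q: {0, 1, 3, 4}
read p: {0, 1, 2, 3, 5}
read p: {0, 2, 3, 5}
read q: {0, 2, 3, 4, 5}
read q: {0, 1, 2, 3, 4, 5}
read q: {0, 1, 2, 3, 4, 5}
read p: {0, 1, 2, 3, 5}
read p: {0, 2, 3, 5}
Final reachable set {0, 2, 3, 5} has 4 states.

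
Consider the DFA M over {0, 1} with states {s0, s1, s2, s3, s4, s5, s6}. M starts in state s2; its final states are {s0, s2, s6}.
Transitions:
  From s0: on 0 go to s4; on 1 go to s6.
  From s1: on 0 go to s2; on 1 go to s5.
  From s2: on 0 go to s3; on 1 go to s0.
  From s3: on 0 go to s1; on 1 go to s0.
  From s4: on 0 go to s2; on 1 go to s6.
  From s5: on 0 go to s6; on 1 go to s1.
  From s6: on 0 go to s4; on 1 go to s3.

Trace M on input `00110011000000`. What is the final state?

s2 --0--> s3
s3 --0--> s1
s1 --1--> s5
s5 --1--> s1
s1 --0--> s2
s2 --0--> s3
s3 --1--> s0
s0 --1--> s6
s6 --0--> s4
s4 --0--> s2
s2 --0--> s3
s3 --0--> s1
s1 --0--> s2
s2 --0--> s3

s3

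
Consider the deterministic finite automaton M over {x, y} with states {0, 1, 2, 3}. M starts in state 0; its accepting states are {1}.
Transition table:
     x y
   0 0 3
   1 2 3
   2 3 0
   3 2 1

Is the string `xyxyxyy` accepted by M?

accepted

0 --x--> 0
0 --y--> 3
3 --x--> 2
2 --y--> 0
0 --x--> 0
0 --y--> 3
3 --y--> 1
End in state 1, which is an accepting state.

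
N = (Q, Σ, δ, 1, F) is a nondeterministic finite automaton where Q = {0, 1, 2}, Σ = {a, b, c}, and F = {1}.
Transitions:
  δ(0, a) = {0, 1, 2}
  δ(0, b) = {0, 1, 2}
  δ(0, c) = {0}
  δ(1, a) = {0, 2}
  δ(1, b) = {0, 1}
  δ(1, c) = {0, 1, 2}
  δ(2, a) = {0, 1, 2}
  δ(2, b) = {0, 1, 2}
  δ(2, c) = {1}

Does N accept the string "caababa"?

Start: {1}
read c: {0, 1, 2}
read a: {0, 1, 2}
read a: {0, 1, 2}
read b: {0, 1, 2}
read a: {0, 1, 2}
read b: {0, 1, 2}
read a: {0, 1, 2}
Reachable ∩ accepting = {1} — nonempty.

accepted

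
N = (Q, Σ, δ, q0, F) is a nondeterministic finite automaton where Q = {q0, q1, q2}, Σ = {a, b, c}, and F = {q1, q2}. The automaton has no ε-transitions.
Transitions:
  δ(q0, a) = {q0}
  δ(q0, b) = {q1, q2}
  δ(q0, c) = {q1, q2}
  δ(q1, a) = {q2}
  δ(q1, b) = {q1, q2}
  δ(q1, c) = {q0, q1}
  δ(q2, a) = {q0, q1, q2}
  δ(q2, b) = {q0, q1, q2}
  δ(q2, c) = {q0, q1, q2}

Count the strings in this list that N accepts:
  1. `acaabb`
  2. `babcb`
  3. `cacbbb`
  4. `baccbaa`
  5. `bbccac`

`acaabb`: accepted
`babcb`: accepted
`cacbbb`: accepted
`baccbaa`: accepted
`bbccac`: accepted

5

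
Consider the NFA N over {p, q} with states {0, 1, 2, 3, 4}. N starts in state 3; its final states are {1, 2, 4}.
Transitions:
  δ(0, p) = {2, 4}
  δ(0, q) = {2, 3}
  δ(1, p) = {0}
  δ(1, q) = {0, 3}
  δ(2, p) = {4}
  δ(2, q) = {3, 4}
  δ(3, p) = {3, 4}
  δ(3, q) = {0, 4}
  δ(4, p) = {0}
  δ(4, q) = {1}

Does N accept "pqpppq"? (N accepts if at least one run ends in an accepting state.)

Start: {3}
read p: {3, 4}
read q: {0, 1, 4}
read p: {0, 2, 4}
read p: {0, 2, 4}
read p: {0, 2, 4}
read q: {1, 2, 3, 4}
Reachable ∩ accepting = {1, 2, 4} — nonempty.

accepted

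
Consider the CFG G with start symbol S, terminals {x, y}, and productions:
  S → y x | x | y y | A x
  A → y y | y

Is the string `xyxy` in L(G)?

no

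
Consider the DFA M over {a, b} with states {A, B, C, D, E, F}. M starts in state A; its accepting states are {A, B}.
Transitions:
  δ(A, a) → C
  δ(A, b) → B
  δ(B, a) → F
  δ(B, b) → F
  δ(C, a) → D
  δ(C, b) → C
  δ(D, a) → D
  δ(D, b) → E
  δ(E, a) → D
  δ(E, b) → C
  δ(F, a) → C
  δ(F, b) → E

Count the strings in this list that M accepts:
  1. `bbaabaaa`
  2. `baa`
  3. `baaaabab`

0

`bbaabaaa`: rejected
`baa`: rejected
`baaaabab`: rejected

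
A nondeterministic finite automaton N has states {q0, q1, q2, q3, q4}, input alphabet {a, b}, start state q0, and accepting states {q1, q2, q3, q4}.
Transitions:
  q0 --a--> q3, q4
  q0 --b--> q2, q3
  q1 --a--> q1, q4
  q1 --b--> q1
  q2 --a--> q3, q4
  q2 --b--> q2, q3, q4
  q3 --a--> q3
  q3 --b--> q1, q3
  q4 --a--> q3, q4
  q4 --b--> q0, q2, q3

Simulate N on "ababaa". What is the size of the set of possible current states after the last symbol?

Start: {q0}
read a: {q3, q4}
read b: {q0, q1, q2, q3}
read a: {q1, q3, q4}
read b: {q0, q1, q2, q3}
read a: {q1, q3, q4}
read a: {q1, q3, q4}
Final reachable set {q1, q3, q4} has 3 states.

3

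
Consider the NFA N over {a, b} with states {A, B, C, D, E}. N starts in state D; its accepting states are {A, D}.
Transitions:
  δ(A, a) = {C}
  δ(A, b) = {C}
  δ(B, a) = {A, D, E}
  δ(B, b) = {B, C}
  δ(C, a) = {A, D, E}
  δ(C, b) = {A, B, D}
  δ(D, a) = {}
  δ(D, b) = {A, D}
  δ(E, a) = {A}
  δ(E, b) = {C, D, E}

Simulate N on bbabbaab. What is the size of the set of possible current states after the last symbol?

5

Start: {D}
read b: {A, D}
read b: {A, C, D}
read a: {A, C, D, E}
read b: {A, B, C, D, E}
read b: {A, B, C, D, E}
read a: {A, C, D, E}
read a: {A, C, D, E}
read b: {A, B, C, D, E}
Final reachable set {A, B, C, D, E} has 5 states.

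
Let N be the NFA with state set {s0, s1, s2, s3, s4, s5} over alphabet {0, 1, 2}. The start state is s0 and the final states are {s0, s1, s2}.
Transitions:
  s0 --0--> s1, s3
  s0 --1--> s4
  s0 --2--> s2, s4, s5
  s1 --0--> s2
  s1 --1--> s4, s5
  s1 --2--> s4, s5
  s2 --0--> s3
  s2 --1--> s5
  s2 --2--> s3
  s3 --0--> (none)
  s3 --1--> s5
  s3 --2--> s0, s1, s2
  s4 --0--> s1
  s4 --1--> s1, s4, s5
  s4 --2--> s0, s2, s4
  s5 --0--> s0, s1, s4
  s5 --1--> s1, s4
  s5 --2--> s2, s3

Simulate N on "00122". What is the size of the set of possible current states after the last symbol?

Start: {s0}
read 0: {s1, s3}
read 0: {s2}
read 1: {s5}
read 2: {s2, s3}
read 2: {s0, s1, s2, s3}
Final reachable set {s0, s1, s2, s3} has 4 states.

4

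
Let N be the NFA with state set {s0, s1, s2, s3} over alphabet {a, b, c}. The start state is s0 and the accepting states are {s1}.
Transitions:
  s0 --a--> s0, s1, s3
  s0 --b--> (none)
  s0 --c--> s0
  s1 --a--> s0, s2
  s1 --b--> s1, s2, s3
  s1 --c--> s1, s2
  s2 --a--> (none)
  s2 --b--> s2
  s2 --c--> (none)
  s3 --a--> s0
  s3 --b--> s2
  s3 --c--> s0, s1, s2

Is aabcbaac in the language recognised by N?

Start: {s0}
read a: {s0, s1, s3}
read a: {s0, s1, s2, s3}
read b: {s1, s2, s3}
read c: {s0, s1, s2}
read b: {s1, s2, s3}
read a: {s0, s2}
read a: {s0, s1, s3}
read c: {s0, s1, s2}
Reachable ∩ accepting = {s1} — nonempty.

accepted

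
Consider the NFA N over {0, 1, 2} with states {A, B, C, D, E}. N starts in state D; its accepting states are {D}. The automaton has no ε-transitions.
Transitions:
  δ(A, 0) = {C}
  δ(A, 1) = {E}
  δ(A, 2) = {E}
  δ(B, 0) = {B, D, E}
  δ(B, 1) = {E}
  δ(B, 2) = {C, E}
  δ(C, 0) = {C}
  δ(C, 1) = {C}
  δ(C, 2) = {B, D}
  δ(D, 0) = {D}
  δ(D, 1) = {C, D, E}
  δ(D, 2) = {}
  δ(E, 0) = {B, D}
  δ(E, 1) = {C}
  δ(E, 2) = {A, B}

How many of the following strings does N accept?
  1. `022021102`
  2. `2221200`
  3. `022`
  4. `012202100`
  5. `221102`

1

`022021102`: rejected
`2221200`: rejected
`022`: rejected
`012202100`: accepted
`221102`: rejected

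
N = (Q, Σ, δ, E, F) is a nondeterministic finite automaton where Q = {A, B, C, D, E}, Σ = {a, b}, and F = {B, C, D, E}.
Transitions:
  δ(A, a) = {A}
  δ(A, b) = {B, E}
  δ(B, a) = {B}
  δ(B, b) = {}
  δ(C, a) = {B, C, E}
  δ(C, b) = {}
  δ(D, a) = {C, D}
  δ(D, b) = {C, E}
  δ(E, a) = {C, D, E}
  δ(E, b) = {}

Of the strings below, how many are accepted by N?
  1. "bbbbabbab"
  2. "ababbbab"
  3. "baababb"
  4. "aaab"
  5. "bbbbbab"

1

"bbbbabbab": rejected
"ababbbab": rejected
"baababb": rejected
"aaab": accepted
"bbbbbab": rejected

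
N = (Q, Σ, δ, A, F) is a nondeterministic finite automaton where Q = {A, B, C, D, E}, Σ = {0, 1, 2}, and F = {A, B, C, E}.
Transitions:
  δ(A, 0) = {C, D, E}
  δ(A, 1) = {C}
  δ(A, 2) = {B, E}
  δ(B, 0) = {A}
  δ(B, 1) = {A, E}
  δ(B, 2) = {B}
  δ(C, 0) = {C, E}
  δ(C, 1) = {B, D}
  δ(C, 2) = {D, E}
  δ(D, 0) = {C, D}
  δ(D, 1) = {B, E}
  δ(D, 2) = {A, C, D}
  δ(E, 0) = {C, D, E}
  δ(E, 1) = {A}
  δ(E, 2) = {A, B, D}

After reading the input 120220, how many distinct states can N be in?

4

Start: {A}
read 1: {C}
read 2: {D, E}
read 0: {C, D, E}
read 2: {A, B, C, D, E}
read 2: {A, B, C, D, E}
read 0: {A, C, D, E}
Final reachable set {A, C, D, E} has 4 states.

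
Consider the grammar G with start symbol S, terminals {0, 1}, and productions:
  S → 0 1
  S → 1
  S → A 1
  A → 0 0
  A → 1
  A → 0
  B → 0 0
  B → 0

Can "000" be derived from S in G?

no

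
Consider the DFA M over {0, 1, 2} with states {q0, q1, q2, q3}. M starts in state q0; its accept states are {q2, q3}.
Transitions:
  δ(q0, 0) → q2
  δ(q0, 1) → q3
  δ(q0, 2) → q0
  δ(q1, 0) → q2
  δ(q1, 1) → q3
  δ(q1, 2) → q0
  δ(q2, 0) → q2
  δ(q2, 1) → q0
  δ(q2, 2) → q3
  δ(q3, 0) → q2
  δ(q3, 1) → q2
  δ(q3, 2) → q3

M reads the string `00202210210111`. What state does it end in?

q0 --0--> q2
q2 --0--> q2
q2 --2--> q3
q3 --0--> q2
q2 --2--> q3
q3 --2--> q3
q3 --1--> q2
q2 --0--> q2
q2 --2--> q3
q3 --1--> q2
q2 --0--> q2
q2 --1--> q0
q0 --1--> q3
q3 --1--> q2

q2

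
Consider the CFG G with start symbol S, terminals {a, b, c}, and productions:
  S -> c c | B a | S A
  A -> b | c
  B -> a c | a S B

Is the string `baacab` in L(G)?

no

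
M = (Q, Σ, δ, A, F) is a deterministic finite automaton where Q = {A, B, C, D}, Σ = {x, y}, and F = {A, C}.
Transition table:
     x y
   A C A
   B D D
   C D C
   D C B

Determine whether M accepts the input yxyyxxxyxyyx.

accepted

A --y--> A
A --x--> C
C --y--> C
C --y--> C
C --x--> D
D --x--> C
C --x--> D
D --y--> B
B --x--> D
D --y--> B
B --y--> D
D --x--> C
End in state C, which is an accepting state.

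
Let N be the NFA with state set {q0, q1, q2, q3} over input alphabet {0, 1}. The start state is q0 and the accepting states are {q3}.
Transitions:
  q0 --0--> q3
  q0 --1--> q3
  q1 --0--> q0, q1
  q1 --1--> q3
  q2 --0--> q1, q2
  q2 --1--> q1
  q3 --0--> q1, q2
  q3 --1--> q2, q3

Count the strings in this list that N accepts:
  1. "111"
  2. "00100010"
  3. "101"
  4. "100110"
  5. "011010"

"111": accepted
"00100010": rejected
"101": accepted
"100110": rejected
"011010": rejected

2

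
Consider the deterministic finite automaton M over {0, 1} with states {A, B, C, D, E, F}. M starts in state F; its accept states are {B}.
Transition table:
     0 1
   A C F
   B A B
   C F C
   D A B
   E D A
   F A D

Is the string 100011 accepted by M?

accepted

F --1--> D
D --0--> A
A --0--> C
C --0--> F
F --1--> D
D --1--> B
End in state B, which is an accepting state.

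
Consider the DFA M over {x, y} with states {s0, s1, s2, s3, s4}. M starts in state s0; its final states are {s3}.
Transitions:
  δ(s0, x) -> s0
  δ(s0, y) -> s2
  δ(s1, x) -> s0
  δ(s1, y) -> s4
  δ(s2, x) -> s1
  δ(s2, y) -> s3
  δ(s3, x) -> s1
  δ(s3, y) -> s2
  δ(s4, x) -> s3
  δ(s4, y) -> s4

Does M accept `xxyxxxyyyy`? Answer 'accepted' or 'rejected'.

accepted

s0 --x--> s0
s0 --x--> s0
s0 --y--> s2
s2 --x--> s1
s1 --x--> s0
s0 --x--> s0
s0 --y--> s2
s2 --y--> s3
s3 --y--> s2
s2 --y--> s3
End in state s3, which is an accepting state.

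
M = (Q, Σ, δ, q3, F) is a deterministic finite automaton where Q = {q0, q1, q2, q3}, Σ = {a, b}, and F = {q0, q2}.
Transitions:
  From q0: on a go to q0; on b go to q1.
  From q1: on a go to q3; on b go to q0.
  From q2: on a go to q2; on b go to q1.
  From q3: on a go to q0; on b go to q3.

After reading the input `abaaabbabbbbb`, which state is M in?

q1

q3 --a--> q0
q0 --b--> q1
q1 --a--> q3
q3 --a--> q0
q0 --a--> q0
q0 --b--> q1
q1 --b--> q0
q0 --a--> q0
q0 --b--> q1
q1 --b--> q0
q0 --b--> q1
q1 --b--> q0
q0 --b--> q1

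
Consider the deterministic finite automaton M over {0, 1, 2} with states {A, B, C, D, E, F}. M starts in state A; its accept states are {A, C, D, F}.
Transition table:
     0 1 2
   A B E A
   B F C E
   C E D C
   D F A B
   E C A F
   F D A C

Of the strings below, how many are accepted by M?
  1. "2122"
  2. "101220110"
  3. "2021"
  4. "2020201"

3

"2122": accepted
"101220110": rejected
"2021": accepted
"2020201": accepted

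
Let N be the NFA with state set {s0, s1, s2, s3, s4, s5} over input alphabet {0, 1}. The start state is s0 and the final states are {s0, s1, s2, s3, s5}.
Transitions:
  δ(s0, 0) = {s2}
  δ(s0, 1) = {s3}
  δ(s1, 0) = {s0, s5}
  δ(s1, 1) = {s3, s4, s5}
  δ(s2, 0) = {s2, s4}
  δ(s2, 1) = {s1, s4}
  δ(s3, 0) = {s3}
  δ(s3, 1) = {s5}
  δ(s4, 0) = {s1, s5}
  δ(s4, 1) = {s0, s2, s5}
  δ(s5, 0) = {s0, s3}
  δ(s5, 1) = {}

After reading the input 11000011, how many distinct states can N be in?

6

Start: {s0}
read 1: {s3}
read 1: {s5}
read 0: {s0, s3}
read 0: {s2, s3}
read 0: {s2, s3, s4}
read 0: {s1, s2, s3, s4, s5}
read 1: {s0, s1, s2, s3, s4, s5}
read 1: {s0, s1, s2, s3, s4, s5}
Final reachable set {s0, s1, s2, s3, s4, s5} has 6 states.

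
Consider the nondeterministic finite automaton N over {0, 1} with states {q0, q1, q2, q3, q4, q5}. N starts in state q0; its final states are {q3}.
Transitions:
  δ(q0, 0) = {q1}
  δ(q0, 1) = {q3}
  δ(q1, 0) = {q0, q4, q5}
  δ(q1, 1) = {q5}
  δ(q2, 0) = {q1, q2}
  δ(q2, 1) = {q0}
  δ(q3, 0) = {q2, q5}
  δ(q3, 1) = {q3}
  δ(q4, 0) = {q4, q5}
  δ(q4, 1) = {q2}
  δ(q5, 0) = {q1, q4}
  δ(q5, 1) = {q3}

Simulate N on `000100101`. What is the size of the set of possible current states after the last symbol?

Start: {q0}
read 0: {q1}
read 0: {q0, q4, q5}
read 0: {q1, q4, q5}
read 1: {q2, q3, q5}
read 0: {q1, q2, q4, q5}
read 0: {q0, q1, q2, q4, q5}
read 1: {q0, q2, q3, q5}
read 0: {q1, q2, q4, q5}
read 1: {q0, q2, q3, q5}
Final reachable set {q0, q2, q3, q5} has 4 states.

4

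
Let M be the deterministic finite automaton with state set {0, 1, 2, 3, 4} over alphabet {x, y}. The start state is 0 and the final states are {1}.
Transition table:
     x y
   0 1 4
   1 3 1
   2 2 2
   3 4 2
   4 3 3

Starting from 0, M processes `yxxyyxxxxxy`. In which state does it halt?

2

0 --y--> 4
4 --x--> 3
3 --x--> 4
4 --y--> 3
3 --y--> 2
2 --x--> 2
2 --x--> 2
2 --x--> 2
2 --x--> 2
2 --x--> 2
2 --y--> 2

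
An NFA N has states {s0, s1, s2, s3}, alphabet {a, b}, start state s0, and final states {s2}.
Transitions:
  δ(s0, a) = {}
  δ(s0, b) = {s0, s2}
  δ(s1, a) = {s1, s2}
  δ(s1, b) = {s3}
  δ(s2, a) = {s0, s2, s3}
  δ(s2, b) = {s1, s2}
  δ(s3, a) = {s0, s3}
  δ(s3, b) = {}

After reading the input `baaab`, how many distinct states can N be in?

Start: {s0}
read b: {s0, s2}
read a: {s0, s2, s3}
read a: {s0, s2, s3}
read a: {s0, s2, s3}
read b: {s0, s1, s2}
Final reachable set {s0, s1, s2} has 3 states.

3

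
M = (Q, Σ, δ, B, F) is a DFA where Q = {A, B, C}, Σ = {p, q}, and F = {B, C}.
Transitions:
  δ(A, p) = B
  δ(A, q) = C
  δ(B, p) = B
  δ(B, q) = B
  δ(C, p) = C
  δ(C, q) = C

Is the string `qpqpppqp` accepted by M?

B --q--> B
B --p--> B
B --q--> B
B --p--> B
B --p--> B
B --p--> B
B --q--> B
B --p--> B
End in state B, which is an accepting state.

accepted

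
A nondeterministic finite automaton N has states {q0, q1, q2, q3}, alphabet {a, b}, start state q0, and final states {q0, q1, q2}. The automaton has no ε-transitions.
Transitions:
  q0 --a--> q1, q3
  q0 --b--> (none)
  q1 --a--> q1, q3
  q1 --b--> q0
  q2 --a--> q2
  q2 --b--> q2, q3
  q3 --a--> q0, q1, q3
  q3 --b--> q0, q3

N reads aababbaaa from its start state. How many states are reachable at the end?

3

Start: {q0}
read a: {q1, q3}
read a: {q0, q1, q3}
read b: {q0, q3}
read a: {q0, q1, q3}
read b: {q0, q3}
read b: {q0, q3}
read a: {q0, q1, q3}
read a: {q0, q1, q3}
read a: {q0, q1, q3}
Final reachable set {q0, q1, q3} has 3 states.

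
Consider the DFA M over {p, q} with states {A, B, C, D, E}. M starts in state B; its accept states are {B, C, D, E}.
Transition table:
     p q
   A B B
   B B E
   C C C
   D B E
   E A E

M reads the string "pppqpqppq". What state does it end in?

B --p--> B
B --p--> B
B --p--> B
B --q--> E
E --p--> A
A --q--> B
B --p--> B
B --p--> B
B --q--> E

E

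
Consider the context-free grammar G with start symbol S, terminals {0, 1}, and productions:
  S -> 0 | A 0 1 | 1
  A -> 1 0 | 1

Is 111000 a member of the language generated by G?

no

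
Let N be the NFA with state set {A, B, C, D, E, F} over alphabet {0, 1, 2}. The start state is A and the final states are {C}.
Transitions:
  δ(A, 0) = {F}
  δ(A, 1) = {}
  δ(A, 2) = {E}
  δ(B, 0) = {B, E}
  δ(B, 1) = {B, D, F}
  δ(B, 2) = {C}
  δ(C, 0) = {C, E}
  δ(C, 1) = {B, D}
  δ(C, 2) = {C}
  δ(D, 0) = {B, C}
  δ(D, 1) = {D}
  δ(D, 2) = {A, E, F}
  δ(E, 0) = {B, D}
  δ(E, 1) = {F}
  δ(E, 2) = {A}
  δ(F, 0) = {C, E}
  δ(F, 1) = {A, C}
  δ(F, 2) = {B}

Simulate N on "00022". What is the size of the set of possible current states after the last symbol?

4

Start: {A}
read 0: {F}
read 0: {C, E}
read 0: {B, C, D, E}
read 2: {A, C, E, F}
read 2: {A, B, C, E}
Final reachable set {A, B, C, E} has 4 states.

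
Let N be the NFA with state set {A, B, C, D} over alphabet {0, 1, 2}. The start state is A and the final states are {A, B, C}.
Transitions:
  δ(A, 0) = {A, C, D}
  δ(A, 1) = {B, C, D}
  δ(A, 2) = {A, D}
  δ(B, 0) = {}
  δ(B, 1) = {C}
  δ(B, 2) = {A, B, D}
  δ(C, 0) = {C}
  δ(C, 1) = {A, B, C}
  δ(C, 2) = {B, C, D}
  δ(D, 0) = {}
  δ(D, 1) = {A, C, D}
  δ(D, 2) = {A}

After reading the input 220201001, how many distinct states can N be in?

4

Start: {A}
read 2: {A, D}
read 2: {A, D}
read 0: {A, C, D}
read 2: {A, B, C, D}
read 0: {A, C, D}
read 1: {A, B, C, D}
read 0: {A, C, D}
read 0: {A, C, D}
read 1: {A, B, C, D}
Final reachable set {A, B, C, D} has 4 states.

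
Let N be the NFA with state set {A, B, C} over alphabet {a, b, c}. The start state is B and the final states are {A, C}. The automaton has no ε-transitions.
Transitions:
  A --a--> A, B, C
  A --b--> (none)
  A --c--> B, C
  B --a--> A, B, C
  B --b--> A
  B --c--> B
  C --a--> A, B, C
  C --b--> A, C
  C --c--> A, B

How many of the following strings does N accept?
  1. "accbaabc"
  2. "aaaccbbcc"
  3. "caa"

3

"accbaabc": accepted
"aaaccbbcc": accepted
"caa": accepted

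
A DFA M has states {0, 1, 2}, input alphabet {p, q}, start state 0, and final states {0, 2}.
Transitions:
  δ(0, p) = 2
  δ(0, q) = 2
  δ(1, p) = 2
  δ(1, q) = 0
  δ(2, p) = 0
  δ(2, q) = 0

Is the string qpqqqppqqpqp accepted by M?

0 --q--> 2
2 --p--> 0
0 --q--> 2
2 --q--> 0
0 --q--> 2
2 --p--> 0
0 --p--> 2
2 --q--> 0
0 --q--> 2
2 --p--> 0
0 --q--> 2
2 --p--> 0
End in state 0, which is an accepting state.

accepted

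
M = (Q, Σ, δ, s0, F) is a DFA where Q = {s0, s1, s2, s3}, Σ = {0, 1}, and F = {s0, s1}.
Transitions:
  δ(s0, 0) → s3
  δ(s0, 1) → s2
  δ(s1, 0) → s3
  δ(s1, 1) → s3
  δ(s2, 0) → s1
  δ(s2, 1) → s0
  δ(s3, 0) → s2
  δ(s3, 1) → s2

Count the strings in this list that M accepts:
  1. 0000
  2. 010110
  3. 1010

0000: rejected
010110: accepted
1010: rejected

1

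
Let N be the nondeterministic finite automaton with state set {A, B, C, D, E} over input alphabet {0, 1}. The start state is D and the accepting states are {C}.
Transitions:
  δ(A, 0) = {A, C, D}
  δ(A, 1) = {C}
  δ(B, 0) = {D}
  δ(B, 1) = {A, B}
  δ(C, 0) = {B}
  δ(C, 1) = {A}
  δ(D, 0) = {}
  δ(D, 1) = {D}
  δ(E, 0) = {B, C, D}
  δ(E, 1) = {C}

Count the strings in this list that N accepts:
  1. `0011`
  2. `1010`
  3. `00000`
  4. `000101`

0

`0011`: rejected
`1010`: rejected
`00000`: rejected
`000101`: rejected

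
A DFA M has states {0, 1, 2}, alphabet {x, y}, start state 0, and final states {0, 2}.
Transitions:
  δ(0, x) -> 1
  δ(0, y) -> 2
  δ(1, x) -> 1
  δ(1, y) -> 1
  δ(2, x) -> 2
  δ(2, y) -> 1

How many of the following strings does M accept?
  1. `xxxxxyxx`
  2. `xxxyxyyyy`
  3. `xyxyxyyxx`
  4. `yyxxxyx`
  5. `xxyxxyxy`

`xxxxxyxx`: rejected
`xxxyxyyyy`: rejected
`xyxyxyyxx`: rejected
`yyxxxyx`: rejected
`xxyxxyxy`: rejected

0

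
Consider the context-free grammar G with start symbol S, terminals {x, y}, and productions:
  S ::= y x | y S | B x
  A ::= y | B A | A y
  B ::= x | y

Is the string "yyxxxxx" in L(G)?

no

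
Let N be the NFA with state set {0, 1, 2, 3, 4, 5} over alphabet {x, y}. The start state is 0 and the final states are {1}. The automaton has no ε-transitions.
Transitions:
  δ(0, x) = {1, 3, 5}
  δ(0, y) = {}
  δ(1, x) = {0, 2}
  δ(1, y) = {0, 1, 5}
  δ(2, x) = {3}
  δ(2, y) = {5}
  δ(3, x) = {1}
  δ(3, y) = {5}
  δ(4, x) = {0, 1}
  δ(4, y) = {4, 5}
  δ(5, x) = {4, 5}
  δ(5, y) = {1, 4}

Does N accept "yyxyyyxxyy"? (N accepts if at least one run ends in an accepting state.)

Start: {0}
read y: {}
The reachable set is empty and stays empty for the remaining 9 symbols.
Reachable ∩ accepting = {} — empty.

rejected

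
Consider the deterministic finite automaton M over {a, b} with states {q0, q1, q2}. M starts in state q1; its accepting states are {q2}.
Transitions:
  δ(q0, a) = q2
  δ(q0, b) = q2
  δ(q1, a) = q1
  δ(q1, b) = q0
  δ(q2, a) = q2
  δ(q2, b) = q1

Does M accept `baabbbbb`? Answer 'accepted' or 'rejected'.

rejected

q1 --b--> q0
q0 --a--> q2
q2 --a--> q2
q2 --b--> q1
q1 --b--> q0
q0 --b--> q2
q2 --b--> q1
q1 --b--> q0
End in state q0, which is not an accepting state.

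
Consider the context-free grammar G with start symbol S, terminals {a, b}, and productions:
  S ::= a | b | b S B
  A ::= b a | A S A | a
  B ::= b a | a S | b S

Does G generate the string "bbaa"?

S ⇒ bSB ⇒ bbB ⇒ bbaS ⇒ bbaa

yes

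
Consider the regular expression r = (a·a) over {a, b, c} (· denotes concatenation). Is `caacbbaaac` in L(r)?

No split of caacbbaaac into u·v has a matching u and a matching v.

no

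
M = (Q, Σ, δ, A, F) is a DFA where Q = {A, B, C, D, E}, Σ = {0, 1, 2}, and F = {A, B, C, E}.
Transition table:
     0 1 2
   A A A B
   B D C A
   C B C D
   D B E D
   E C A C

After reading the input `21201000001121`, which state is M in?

E

A --2--> B
B --1--> C
C --2--> D
D --0--> B
B --1--> C
C --0--> B
B --0--> D
D --0--> B
B --0--> D
D --0--> B
B --1--> C
C --1--> C
C --2--> D
D --1--> E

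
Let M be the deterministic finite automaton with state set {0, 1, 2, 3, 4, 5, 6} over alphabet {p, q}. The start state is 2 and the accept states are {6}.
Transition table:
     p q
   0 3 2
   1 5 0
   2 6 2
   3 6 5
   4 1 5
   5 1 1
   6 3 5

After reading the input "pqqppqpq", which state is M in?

2 --p--> 6
6 --q--> 5
5 --q--> 1
1 --p--> 5
5 --p--> 1
1 --q--> 0
0 --p--> 3
3 --q--> 5

5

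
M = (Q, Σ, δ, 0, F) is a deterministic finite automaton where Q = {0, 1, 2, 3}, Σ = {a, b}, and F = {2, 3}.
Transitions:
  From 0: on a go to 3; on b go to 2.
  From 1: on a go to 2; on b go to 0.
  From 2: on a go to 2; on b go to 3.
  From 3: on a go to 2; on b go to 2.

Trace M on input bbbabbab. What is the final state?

0 --b--> 2
2 --b--> 3
3 --b--> 2
2 --a--> 2
2 --b--> 3
3 --b--> 2
2 --a--> 2
2 --b--> 3

3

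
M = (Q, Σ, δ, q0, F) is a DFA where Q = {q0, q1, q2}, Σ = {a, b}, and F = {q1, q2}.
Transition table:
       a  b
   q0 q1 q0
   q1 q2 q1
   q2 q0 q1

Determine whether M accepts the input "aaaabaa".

rejected

q0 --a--> q1
q1 --a--> q2
q2 --a--> q0
q0 --a--> q1
q1 --b--> q1
q1 --a--> q2
q2 --a--> q0
End in state q0, which is not an accepting state.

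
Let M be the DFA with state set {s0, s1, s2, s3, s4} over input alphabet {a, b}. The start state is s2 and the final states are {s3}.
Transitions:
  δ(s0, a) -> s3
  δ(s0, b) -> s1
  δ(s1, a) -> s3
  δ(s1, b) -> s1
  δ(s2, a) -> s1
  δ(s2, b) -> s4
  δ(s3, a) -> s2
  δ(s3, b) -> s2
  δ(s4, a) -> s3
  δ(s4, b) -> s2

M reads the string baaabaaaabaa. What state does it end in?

s2 --b--> s4
s4 --a--> s3
s3 --a--> s2
s2 --a--> s1
s1 --b--> s1
s1 --a--> s3
s3 --a--> s2
s2 --a--> s1
s1 --a--> s3
s3 --b--> s2
s2 --a--> s1
s1 --a--> s3

s3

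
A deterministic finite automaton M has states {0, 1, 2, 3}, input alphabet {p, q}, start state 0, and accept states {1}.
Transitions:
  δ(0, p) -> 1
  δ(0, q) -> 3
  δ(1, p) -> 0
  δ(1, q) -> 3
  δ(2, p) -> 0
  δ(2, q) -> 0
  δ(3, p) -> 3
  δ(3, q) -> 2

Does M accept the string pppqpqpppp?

0 --p--> 1
1 --p--> 0
0 --p--> 1
1 --q--> 3
3 --p--> 3
3 --q--> 2
2 --p--> 0
0 --p--> 1
1 --p--> 0
0 --p--> 1
End in state 1, which is an accepting state.

accepted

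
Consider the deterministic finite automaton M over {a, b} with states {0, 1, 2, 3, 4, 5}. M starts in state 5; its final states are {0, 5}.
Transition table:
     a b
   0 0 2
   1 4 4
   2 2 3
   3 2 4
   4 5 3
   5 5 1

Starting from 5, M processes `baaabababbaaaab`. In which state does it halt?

1

5 --b--> 1
1 --a--> 4
4 --a--> 5
5 --a--> 5
5 --b--> 1
1 --a--> 4
4 --b--> 3
3 --a--> 2
2 --b--> 3
3 --b--> 4
4 --a--> 5
5 --a--> 5
5 --a--> 5
5 --a--> 5
5 --b--> 1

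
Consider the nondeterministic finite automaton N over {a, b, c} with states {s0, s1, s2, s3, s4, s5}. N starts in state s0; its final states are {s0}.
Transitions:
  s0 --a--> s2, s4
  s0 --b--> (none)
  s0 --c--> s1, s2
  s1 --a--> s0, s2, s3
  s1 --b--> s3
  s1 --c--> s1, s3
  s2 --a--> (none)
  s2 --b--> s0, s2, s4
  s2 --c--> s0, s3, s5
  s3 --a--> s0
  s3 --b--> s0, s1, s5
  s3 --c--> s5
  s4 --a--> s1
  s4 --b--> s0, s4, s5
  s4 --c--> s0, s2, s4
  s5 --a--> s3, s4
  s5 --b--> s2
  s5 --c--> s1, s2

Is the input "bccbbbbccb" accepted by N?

rejected

Start: {s0}
read b: {}
The reachable set is empty and stays empty for the remaining 9 symbols.
Reachable ∩ accepting = {} — empty.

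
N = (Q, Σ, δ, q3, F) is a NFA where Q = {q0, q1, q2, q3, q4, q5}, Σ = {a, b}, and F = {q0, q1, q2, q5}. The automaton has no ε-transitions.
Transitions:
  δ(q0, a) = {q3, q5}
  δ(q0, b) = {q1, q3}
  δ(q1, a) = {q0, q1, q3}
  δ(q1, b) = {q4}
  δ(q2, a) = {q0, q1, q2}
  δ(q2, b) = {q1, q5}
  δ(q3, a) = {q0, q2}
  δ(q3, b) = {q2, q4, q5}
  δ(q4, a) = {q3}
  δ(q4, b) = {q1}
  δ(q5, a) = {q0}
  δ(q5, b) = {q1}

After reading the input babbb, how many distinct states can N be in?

3

Start: {q3}
read b: {q2, q4, q5}
read a: {q0, q1, q2, q3}
read b: {q1, q2, q3, q4, q5}
read b: {q1, q2, q4, q5}
read b: {q1, q4, q5}
Final reachable set {q1, q4, q5} has 3 states.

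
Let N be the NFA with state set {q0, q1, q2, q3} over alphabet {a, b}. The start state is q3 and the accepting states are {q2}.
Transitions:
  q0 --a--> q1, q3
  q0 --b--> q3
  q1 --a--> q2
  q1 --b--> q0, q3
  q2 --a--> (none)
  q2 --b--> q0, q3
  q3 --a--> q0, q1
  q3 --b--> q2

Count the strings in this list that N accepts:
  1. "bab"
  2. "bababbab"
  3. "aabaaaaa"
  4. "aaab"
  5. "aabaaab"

2

"bab": rejected
"bababbab": rejected
"aabaaaaa": accepted
"aaab": rejected
"aabaaab": accepted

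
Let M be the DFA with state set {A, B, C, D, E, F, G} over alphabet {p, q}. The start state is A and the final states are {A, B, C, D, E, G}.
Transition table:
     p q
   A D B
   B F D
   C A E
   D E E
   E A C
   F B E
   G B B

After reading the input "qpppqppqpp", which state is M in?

D

A --q--> B
B --p--> F
F --p--> B
B --p--> F
F --q--> E
E --p--> A
A --p--> D
D --q--> E
E --p--> A
A --p--> D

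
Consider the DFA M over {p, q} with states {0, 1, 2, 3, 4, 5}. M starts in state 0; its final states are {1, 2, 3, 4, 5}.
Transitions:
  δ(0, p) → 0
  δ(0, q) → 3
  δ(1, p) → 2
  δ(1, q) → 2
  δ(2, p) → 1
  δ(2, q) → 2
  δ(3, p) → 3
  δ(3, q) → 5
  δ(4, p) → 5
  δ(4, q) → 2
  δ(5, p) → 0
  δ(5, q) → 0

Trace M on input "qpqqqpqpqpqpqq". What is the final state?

0 --q--> 3
3 --p--> 3
3 --q--> 5
5 --q--> 0
0 --q--> 3
3 --p--> 3
3 --q--> 5
5 --p--> 0
0 --q--> 3
3 --p--> 3
3 --q--> 5
5 --p--> 0
0 --q--> 3
3 --q--> 5

5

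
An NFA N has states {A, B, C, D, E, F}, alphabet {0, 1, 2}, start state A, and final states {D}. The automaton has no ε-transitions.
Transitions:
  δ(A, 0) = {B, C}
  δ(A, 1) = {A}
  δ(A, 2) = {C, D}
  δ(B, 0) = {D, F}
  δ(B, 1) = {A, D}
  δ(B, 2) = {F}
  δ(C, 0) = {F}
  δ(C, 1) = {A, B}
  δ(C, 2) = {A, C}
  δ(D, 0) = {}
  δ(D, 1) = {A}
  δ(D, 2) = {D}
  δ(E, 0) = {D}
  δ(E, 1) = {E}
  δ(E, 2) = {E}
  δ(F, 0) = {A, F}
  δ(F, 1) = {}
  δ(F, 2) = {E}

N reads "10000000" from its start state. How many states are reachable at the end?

Start: {A}
read 1: {A}
read 0: {B, C}
read 0: {D, F}
read 0: {A, F}
read 0: {A, B, C, F}
read 0: {A, B, C, D, F}
read 0: {A, B, C, D, F}
read 0: {A, B, C, D, F}
Final reachable set {A, B, C, D, F} has 5 states.

5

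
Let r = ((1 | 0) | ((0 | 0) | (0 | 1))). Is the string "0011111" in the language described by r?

no

Neither (1|0) nor ((0|0)|(0|1)) matches 0011111.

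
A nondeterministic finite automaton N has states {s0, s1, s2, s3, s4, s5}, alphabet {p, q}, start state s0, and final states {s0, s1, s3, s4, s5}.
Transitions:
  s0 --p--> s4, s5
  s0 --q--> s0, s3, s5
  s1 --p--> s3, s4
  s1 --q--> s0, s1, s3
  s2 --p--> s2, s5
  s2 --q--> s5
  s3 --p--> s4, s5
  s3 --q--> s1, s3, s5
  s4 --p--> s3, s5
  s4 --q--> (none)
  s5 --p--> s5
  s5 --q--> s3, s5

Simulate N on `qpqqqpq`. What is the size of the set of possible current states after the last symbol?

3

Start: {s0}
read q: {s0, s3, s5}
read p: {s4, s5}
read q: {s3, s5}
read q: {s1, s3, s5}
read q: {s0, s1, s3, s5}
read p: {s3, s4, s5}
read q: {s1, s3, s5}
Final reachable set {s1, s3, s5} has 3 states.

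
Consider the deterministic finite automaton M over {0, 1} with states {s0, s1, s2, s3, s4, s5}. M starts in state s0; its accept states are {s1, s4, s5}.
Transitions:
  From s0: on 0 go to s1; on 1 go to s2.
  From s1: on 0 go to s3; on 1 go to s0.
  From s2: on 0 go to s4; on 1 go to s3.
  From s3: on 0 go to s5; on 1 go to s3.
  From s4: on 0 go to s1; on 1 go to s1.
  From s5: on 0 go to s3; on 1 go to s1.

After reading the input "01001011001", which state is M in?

s0 --0--> s1
s1 --1--> s0
s0 --0--> s1
s1 --0--> s3
s3 --1--> s3
s3 --0--> s5
s5 --1--> s1
s1 --1--> s0
s0 --0--> s1
s1 --0--> s3
s3 --1--> s3

s3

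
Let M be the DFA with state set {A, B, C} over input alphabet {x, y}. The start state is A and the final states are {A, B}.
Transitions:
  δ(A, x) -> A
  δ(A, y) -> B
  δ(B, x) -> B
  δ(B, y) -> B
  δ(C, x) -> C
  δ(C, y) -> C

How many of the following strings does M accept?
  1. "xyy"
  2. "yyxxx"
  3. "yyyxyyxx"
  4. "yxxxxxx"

"xyy": accepted
"yyxxx": accepted
"yyyxyyxx": accepted
"yxxxxxx": accepted

4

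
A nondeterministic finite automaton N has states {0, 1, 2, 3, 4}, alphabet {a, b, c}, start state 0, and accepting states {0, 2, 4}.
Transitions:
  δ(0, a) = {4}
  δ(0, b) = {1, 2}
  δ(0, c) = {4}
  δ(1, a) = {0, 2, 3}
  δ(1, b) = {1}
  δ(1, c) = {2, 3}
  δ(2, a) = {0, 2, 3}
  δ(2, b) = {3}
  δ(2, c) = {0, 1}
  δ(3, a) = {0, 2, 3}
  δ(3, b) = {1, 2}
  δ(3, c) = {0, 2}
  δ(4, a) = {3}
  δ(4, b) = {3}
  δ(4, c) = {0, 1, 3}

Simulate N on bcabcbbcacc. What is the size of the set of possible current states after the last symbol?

5

Start: {0}
read b: {1, 2}
read c: {0, 1, 2, 3}
read a: {0, 2, 3, 4}
read b: {1, 2, 3}
read c: {0, 1, 2, 3}
read b: {1, 2, 3}
read b: {1, 2, 3}
read c: {0, 1, 2, 3}
read a: {0, 2, 3, 4}
read c: {0, 1, 2, 3, 4}
read c: {0, 1, 2, 3, 4}
Final reachable set {0, 1, 2, 3, 4} has 5 states.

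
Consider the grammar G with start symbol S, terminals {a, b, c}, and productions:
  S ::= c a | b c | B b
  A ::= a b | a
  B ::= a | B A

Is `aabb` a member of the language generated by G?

S ⇒ Bb ⇒ BAb ⇒ aAb ⇒ aabb

yes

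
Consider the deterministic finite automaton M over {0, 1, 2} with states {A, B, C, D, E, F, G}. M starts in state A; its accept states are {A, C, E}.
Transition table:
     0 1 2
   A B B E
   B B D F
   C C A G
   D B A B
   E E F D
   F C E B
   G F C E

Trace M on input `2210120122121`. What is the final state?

A

A --2--> E
E --2--> D
D --1--> A
A --0--> B
B --1--> D
D --2--> B
B --0--> B
B --1--> D
D --2--> B
B --2--> F
F --1--> E
E --2--> D
D --1--> A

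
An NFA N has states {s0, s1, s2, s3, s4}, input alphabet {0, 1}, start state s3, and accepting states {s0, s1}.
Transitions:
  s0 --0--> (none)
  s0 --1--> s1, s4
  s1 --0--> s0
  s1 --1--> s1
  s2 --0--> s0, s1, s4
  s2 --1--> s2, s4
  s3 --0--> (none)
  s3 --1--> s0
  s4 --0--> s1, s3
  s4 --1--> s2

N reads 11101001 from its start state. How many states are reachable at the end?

Start: {s3}
read 1: {s0}
read 1: {s1, s4}
read 1: {s1, s2}
read 0: {s0, s1, s4}
read 1: {s1, s2, s4}
read 0: {s0, s1, s3, s4}
read 0: {s0, s1, s3}
read 1: {s0, s1, s4}
Final reachable set {s0, s1, s4} has 3 states.

3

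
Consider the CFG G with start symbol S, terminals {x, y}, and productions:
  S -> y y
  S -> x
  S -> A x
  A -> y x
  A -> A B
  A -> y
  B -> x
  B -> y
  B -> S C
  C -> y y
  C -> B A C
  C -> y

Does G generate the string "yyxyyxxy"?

no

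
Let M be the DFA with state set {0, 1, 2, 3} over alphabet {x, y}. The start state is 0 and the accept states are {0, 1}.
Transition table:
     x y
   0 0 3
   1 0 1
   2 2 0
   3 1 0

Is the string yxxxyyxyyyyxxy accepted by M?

rejected

0 --y--> 3
3 --x--> 1
1 --x--> 0
0 --x--> 0
0 --y--> 3
3 --y--> 0
0 --x--> 0
0 --y--> 3
3 --y--> 0
0 --y--> 3
3 --y--> 0
0 --x--> 0
0 --x--> 0
0 --y--> 3
End in state 3, which is not an accepting state.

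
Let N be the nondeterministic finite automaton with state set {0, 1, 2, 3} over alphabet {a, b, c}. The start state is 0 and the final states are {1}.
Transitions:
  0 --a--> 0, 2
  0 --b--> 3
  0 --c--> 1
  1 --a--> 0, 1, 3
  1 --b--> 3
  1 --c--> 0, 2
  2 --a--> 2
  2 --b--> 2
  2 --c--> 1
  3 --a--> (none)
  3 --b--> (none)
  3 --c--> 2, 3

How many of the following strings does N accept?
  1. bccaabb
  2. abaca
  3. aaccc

bccaabb: rejected
abaca: accepted
aaccc: accepted

2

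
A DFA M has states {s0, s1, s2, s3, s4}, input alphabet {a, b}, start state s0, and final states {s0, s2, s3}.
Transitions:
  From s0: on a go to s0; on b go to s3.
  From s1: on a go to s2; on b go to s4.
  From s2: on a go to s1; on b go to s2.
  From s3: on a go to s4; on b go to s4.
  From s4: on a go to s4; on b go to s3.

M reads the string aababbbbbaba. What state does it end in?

s0 --a--> s0
s0 --a--> s0
s0 --b--> s3
s3 --a--> s4
s4 --b--> s3
s3 --b--> s4
s4 --b--> s3
s3 --b--> s4
s4 --b--> s3
s3 --a--> s4
s4 --b--> s3
s3 --a--> s4

s4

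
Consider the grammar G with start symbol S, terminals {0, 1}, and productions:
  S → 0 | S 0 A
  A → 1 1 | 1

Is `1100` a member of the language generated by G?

no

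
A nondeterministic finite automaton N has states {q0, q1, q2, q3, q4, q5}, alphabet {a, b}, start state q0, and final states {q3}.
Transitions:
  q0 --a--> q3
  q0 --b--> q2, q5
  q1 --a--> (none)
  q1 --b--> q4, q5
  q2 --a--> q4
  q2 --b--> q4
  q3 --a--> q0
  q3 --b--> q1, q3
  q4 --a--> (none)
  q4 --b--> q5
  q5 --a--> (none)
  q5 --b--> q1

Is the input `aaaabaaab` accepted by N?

Start: {q0}
read a: {q3}
read a: {q0}
read a: {q3}
read a: {q0}
read b: {q2, q5}
read a: {q4}
read a: {}
The reachable set is empty and stays empty for the remaining 2 symbols.
Reachable ∩ accepting = {} — empty.

rejected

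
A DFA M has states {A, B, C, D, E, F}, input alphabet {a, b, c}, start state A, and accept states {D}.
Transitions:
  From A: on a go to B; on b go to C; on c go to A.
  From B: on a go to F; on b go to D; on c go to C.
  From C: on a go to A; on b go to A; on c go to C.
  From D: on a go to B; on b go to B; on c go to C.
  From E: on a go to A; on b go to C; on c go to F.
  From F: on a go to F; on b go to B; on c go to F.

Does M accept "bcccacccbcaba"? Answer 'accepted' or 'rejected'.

A --b--> C
C --c--> C
C --c--> C
C --c--> C
C --a--> A
A --c--> A
A --c--> A
A --c--> A
A --b--> C
C --c--> C
C --a--> A
A --b--> C
C --a--> A
End in state A, which is not an accepting state.

rejected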